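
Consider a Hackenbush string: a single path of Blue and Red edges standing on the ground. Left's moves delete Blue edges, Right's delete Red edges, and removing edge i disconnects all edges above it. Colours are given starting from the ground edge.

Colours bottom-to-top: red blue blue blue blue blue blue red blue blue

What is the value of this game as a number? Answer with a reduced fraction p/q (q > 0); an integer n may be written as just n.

-9/512

g(r) = { — | 0 } so -1
g(rb) = { -1 | 0 } so -1/2
g(rbb) = { -1; -1/2 | 0 } so -1/4
g(rbbb) = { -1; -1/2; -1/4 | 0 } so -1/8
g(rbbbb) = { -1; -1/2; -1/4; -1/8 | 0 } so -1/16
g(rbbbbb) = { -1; -1/2; -1/4; -1/8; -1/16 | 0 } so -1/32
g(rbbbbbb) = { -1; -1/2; -1/4; -1/8; -1/16; -1/32 | 0 } so -1/64
g(rbbbbbbr) = { -1; -1/2; -1/4; -1/8; -1/16; -1/32 | -1/64; 0 } so -3/128
g(rbbbbbbrb) = { -1; -1/2; -1/4; -1/8; -1/16; -1/32; -3/128 | -1/64; 0 } so -5/256
g(rbbbbbbrbb) = { -1; -1/2; -1/4; -1/8; -1/16; -1/32; -3/128; -5/256 | -1/64; 0 } so -9/512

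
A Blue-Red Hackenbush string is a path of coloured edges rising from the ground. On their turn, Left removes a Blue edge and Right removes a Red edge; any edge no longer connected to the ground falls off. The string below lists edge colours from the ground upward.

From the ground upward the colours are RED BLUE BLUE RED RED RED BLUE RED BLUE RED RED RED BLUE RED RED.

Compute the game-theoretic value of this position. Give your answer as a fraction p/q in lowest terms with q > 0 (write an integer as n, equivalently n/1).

-7543/16384

R: Left { ∅ }, Right { 0 } → simplest -1
RB: Left { -1 }, Right { 0 } → simplest -1/2
RBB: Left { -1,-1/2 }, Right { 0 } → simplest -1/4
RBBR: Left { -1,-1/2 }, Right { -1/4,0 } → simplest -3/8
RBBRR: Left { -1,-1/2 }, Right { -3/8,-1/4,0 } → simplest -7/16
RBBRRR: Left { -1,-1/2 }, Right { -7/16,-3/8,-1/4,0 } → simplest -15/32
RBBRRRB: Left { -1,-1/2,-15/32 }, Right { -7/16,-3/8,-1/4,0 } → simplest -29/64
RBBRRRBR: Left { -1,-1/2,-15/32 }, Right { -29/64,-7/16,-3/8,-1/4,0 } → simplest -59/128
RBBRRRBRB: Left { -1,-1/2,-15/32,-59/128 }, Right { -29/64,-7/16,-3/8,-1/4,0 } → simplest -117/256
RBBRRRBRBR: Left { -1,-1/2,-15/32,-59/128 }, Right { -117/256,-29/64,-7/16,-3/8,-1/4,0 } → simplest -235/512
RBBRRRBRBRR: Left { -1,-1/2,-15/32,-59/128 }, Right { -235/512,-117/256,-29/64,-7/16,-3/8,-1/4,0 } → simplest -471/1024
RBBRRRBRBRRR: Left { -1,-1/2,-15/32,-59/128 }, Right { -471/1024,-235/512,-117/256,-29/64,-7/16,-3/8,-1/4,0 } → simplest -943/2048
RBBRRRBRBRRRB: Left { -1,-1/2,-15/32,-59/128,-943/2048 }, Right { -471/1024,-235/512,-117/256,-29/64,-7/16,-3/8,-1/4,0 } → simplest -1885/4096
RBBRRRBRBRRRBR: Left { -1,-1/2,-15/32,-59/128,-943/2048 }, Right { -1885/4096,-471/1024,-235/512,-117/256,-29/64,-7/16,-3/8,-1/4,0 } → simplest -3771/8192
RBBRRRBRBRRRBRR: Left { -1,-1/2,-15/32,-59/128,-943/2048 }, Right { -3771/8192,-1885/4096,-471/1024,-235/512,-117/256,-29/64,-7/16,-3/8,-1/4,0 } → simplest -7543/16384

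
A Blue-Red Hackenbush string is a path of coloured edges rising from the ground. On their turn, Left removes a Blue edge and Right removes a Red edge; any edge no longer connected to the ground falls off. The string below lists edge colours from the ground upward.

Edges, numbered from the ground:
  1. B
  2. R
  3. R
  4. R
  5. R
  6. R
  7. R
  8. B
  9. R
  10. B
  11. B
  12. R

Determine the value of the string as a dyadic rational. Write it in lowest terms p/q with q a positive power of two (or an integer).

Prefix values for B R R R R R R B R B B R via {L|R} + simplicity:
value_1 [B]  L=[0]  R=[none]  ⇒ 1
value_2 [BR]  L=[0]  R=[1]  ⇒ 1/2
value_3 [BRR]  L=[0]  R=[1/2, 1]  ⇒ 1/4
value_4 [BRRR]  L=[0]  R=[1/4, 1/2, 1]  ⇒ 1/8
value_5 [BRRRR]  L=[0]  R=[1/8, 1/4, 1/2, 1]  ⇒ 1/16
value_6 [BRRRRR]  L=[0]  R=[1/16, 1/8, 1/4, 1/2, 1]  ⇒ 1/32
value_7 [BRRRRRR]  L=[0]  R=[1/32, 1/16, 1/8, 1/4, 1/2, 1]  ⇒ 1/64
value_8 [BRRRRRRB]  L=[0, 1/64]  R=[1/32, 1/16, 1/8, 1/4, 1/2, 1]  ⇒ 3/128
value_9 [BRRRRRRBR]  L=[0, 1/64]  R=[3/128, 1/32, 1/16, 1/8, 1/4, 1/2, 1]  ⇒ 5/256
value_10 [BRRRRRRBRB]  L=[0, 1/64, 5/256]  R=[3/128, 1/32, 1/16, 1/8, 1/4, 1/2, 1]  ⇒ 11/512
value_11 [BRRRRRRBRBB]  L=[0, 1/64, 5/256, 11/512]  R=[3/128, 1/32, 1/16, 1/8, 1/4, 1/2, 1]  ⇒ 23/1024
value_12 [BRRRRRRBRBBR]  L=[0, 1/64, 5/256, 11/512]  R=[23/1024, 3/128, 1/32, 1/16, 1/8, 1/4, 1/2, 1]  ⇒ 45/2048

45/2048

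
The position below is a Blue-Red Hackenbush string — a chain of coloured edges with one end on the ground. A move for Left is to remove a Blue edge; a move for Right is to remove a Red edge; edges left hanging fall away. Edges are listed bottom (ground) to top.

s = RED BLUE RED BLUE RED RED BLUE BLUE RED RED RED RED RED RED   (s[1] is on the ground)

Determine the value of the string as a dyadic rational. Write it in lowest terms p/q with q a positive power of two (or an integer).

Build G(s[:k]) for k = 1..14, string s = RED BLUE RED BLUE RED RED BLUE BLUE RED RED RED RED RED RED.
step 1: add RED to get R; options L={ — } R={ 0 } ⇒ -1
step 2: add BLUE to get RB; options L={ -1 } R={ 0 } ⇒ -1/2
step 3: add RED to get RBR; options L={ -1 } R={ -1/2, 0 } ⇒ -3/4
step 4: add BLUE to get RBRB; options L={ -1, -3/4 } R={ -1/2, 0 } ⇒ -5/8
step 5: add RED to get RBRBR; options L={ -1, -3/4 } R={ -5/8, -1/2, 0 } ⇒ -11/16
step 6: add RED to get RBRBRR; options L={ -1, -3/4 } R={ -11/16, -5/8, -1/2, 0 } ⇒ -23/32
step 7: add BLUE to get RBRBRRB; options L={ -1, -3/4, -23/32 } R={ -11/16, -5/8, -1/2, 0 } ⇒ -45/64
step 8: add BLUE to get RBRBRRBB; options L={ -1, -3/4, -23/32, -45/64 } R={ -11/16, -5/8, -1/2, 0 } ⇒ -89/128
step 9: add RED to get RBRBRRBBR; options L={ -1, -3/4, -23/32, -45/64 } R={ -89/128, -11/16, -5/8, -1/2, 0 } ⇒ -179/256
step 10: add RED to get RBRBRRBBRR; options L={ -1, -3/4, -23/32, -45/64 } R={ -179/256, -89/128, -11/16, -5/8, -1/2, 0 } ⇒ -359/512
step 11: add RED to get RBRBRRBBRRR; options L={ -1, -3/4, -23/32, -45/64 } R={ -359/512, -179/256, -89/128, -11/16, -5/8, -1/2, 0 } ⇒ -719/1024
step 12: add RED to get RBRBRRBBRRRR; options L={ -1, -3/4, -23/32, -45/64 } R={ -719/1024, -359/512, -179/256, -89/128, -11/16, -5/8, -1/2, 0 } ⇒ -1439/2048
step 13: add RED to get RBRBRRBBRRRRR; options L={ -1, -3/4, -23/32, -45/64 } R={ -1439/2048, -719/1024, -359/512, -179/256, -89/128, -11/16, -5/8, -1/2, 0 } ⇒ -2879/4096
step 14: add RED to get RBRBRRBBRRRRRR; options L={ -1, -3/4, -23/32, -45/64 } R={ -2879/4096, -1439/2048, -719/1024, -359/512, -179/256, -89/128, -11/16, -5/8, -1/2, 0 } ⇒ -5759/8192

-5759/8192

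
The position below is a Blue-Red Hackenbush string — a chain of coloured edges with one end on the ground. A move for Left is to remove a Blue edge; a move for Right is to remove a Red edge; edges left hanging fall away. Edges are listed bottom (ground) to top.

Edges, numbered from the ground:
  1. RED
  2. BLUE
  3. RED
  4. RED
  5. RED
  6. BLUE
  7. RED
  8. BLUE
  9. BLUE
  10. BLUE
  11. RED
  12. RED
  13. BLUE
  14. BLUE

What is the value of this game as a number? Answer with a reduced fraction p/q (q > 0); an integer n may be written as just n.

-7449/8192

Prefix values for RED BLUE RED RED RED BLUE RED BLUE BLUE BLUE RED RED BLUE BLUE via {L|R} + simplicity:
R: Left { ∅ }, Right { 0 } ⇒ simplest -1
RB: Left { -1 }, Right { 0 } ⇒ simplest -1/2
RBR: Left { -1 }, Right { -1/2; 0 } ⇒ simplest -3/4
RBRR: Left { -1 }, Right { -3/4; -1/2; 0 } ⇒ simplest -7/8
RBRRR: Left { -1 }, Right { -7/8; -3/4; -1/2; 0 } ⇒ simplest -15/16
RBRRRB: Left { -1; -15/16 }, Right { -7/8; -3/4; -1/2; 0 } ⇒ simplest -29/32
RBRRRBR: Left { -1; -15/16 }, Right { -29/32; -7/8; -3/4; -1/2; 0 } ⇒ simplest -59/64
RBRRRBRB: Left { -1; -15/16; -59/64 }, Right { -29/32; -7/8; -3/4; -1/2; 0 } ⇒ simplest -117/128
RBRRRBRBB: Left { -1; -15/16; -59/64; -117/128 }, Right { -29/32; -7/8; -3/4; -1/2; 0 } ⇒ simplest -233/256
RBRRRBRBBB: Left { -1; -15/16; -59/64; -117/128; -233/256 }, Right { -29/32; -7/8; -3/4; -1/2; 0 } ⇒ simplest -465/512
RBRRRBRBBBR: Left { -1; -15/16; -59/64; -117/128; -233/256 }, Right { -465/512; -29/32; -7/8; -3/4; -1/2; 0 } ⇒ simplest -931/1024
RBRRRBRBBBRR: Left { -1; -15/16; -59/64; -117/128; -233/256 }, Right { -931/1024; -465/512; -29/32; -7/8; -3/4; -1/2; 0 } ⇒ simplest -1863/2048
RBRRRBRBBBRRB: Left { -1; -15/16; -59/64; -117/128; -233/256; -1863/2048 }, Right { -931/1024; -465/512; -29/32; -7/8; -3/4; -1/2; 0 } ⇒ simplest -3725/4096
RBRRRBRBBBRRBB: Left { -1; -15/16; -59/64; -117/128; -233/256; -1863/2048; -3725/4096 }, Right { -931/1024; -465/512; -29/32; -7/8; -3/4; -1/2; 0 } ⇒ simplest -7449/8192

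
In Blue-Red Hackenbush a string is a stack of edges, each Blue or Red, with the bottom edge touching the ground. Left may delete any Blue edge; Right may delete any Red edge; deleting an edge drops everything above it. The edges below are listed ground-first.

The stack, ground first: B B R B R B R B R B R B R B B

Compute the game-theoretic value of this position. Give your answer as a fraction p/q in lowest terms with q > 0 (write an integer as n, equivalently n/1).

1 of 15 · B · max L 0 · min R +∞ ⇒ 1
2 of 15 · BB · max L 1 · min R +∞ ⇒ 2
3 of 15 · BBR · max L 1 · min R 2 ⇒ 3/2
4 of 15 · BBRB · max L 3/2 · min R 2 ⇒ 7/4
5 of 15 · BBRBR · max L 3/2 · min R 7/4 ⇒ 13/8
6 of 15 · BBRBRB · max L 13/8 · min R 7/4 ⇒ 27/16
7 of 15 · BBRBRBR · max L 13/8 · min R 27/16 ⇒ 53/32
8 of 15 · BBRBRBRB · max L 53/32 · min R 27/16 ⇒ 107/64
9 of 15 · BBRBRBRBR · max L 53/32 · min R 107/64 ⇒ 213/128
10 of 15 · BBRBRBRBRB · max L 213/128 · min R 107/64 ⇒ 427/256
11 of 15 · BBRBRBRBRBR · max L 213/128 · min R 427/256 ⇒ 853/512
12 of 15 · BBRBRBRBRBRB · max L 853/512 · min R 427/256 ⇒ 1707/1024
13 of 15 · BBRBRBRBRBRBR · max L 853/512 · min R 1707/1024 ⇒ 3413/2048
14 of 15 · BBRBRBRBRBRBRB · max L 3413/2048 · min R 1707/1024 ⇒ 6827/4096
15 of 15 · BBRBRBRBRBRBRBB · max L 6827/4096 · min R 1707/1024 ⇒ 13655/8192

13655/8192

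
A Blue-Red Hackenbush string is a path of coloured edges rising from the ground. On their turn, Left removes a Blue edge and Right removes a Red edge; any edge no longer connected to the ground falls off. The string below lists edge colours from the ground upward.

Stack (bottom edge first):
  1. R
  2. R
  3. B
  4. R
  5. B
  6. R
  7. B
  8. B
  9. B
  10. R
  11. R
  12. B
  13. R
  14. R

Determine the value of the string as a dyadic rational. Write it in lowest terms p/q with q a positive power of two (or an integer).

Build val(s[:k]) for k = 1..14, string s = R R B R B R B B B R R B R R.
edge 1 of 14 (R): { — | 0 } gives -1
edge 2 of 14 (R): { — | -1; 0 } gives -2
edge 3 of 14 (B): { -2 | -1; 0 } gives -3/2
edge 4 of 14 (R): { -2 | -3/2; -1; 0 } gives -7/4
edge 5 of 14 (B): { -2; -7/4 | -3/2; -1; 0 } gives -13/8
edge 6 of 14 (R): { -2; -7/4 | -13/8; -3/2; -1; 0 } gives -27/16
edge 7 of 14 (B): { -2; -7/4; -27/16 | -13/8; -3/2; -1; 0 } gives -53/32
edge 8 of 14 (B): { -2; -7/4; -27/16; -53/32 | -13/8; -3/2; -1; 0 } gives -105/64
edge 9 of 14 (B): { -2; -7/4; -27/16; -53/32; -105/64 | -13/8; -3/2; -1; 0 } gives -209/128
edge 10 of 14 (R): { -2; -7/4; -27/16; -53/32; -105/64 | -209/128; -13/8; -3/2; -1; 0 } gives -419/256
edge 11 of 14 (R): { -2; -7/4; -27/16; -53/32; -105/64 | -419/256; -209/128; -13/8; -3/2; -1; 0 } gives -839/512
edge 12 of 14 (B): { -2; -7/4; -27/16; -53/32; -105/64; -839/512 | -419/256; -209/128; -13/8; -3/2; -1; 0 } gives -1677/1024
edge 13 of 14 (R): { -2; -7/4; -27/16; -53/32; -105/64; -839/512 | -1677/1024; -419/256; -209/128; -13/8; -3/2; -1; 0 } gives -3355/2048
edge 14 of 14 (R): { -2; -7/4; -27/16; -53/32; -105/64; -839/512 | -3355/2048; -1677/1024; -419/256; -209/128; -13/8; -3/2; -1; 0 } gives -6711/4096

-6711/4096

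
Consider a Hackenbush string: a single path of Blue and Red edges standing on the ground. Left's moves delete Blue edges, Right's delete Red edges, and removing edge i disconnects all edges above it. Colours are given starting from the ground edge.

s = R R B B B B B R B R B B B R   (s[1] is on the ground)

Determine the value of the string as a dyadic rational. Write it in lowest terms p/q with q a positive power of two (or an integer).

Build val(s[:k]) for k = 1..14, string s = R R B B B B B R B R B B B R.
step 1: add R to get R; options L={ · } R={ 0 } => -1
step 2: add R to get RR; options L={ · } R={ -1; 0 } => -2
step 3: add B to get RRB; options L={ -2 } R={ -1; 0 } => -3/2
step 4: add B to get RRBB; options L={ -2; -3/2 } R={ -1; 0 } => -5/4
step 5: add B to get RRBBB; options L={ -2; -3/2; -5/4 } R={ -1; 0 } => -9/8
step 6: add B to get RRBBBB; options L={ -2; -3/2; -5/4; -9/8 } R={ -1; 0 } => -17/16
step 7: add B to get RRBBBBB; options L={ -2; -3/2; -5/4; -9/8; -17/16 } R={ -1; 0 } => -33/32
step 8: add R to get RRBBBBBR; options L={ -2; -3/2; -5/4; -9/8; -17/16 } R={ -33/32; -1; 0 } => -67/64
step 9: add B to get RRBBBBBRB; options L={ -2; -3/2; -5/4; -9/8; -17/16; -67/64 } R={ -33/32; -1; 0 } => -133/128
step 10: add R to get RRBBBBBRBR; options L={ -2; -3/2; -5/4; -9/8; -17/16; -67/64 } R={ -133/128; -33/32; -1; 0 } => -267/256
step 11: add B to get RRBBBBBRBRB; options L={ -2; -3/2; -5/4; -9/8; -17/16; -67/64; -267/256 } R={ -133/128; -33/32; -1; 0 } => -533/512
step 12: add B to get RRBBBBBRBRBB; options L={ -2; -3/2; -5/4; -9/8; -17/16; -67/64; -267/256; -533/512 } R={ -133/128; -33/32; -1; 0 } => -1065/1024
step 13: add B to get RRBBBBBRBRBBB; options L={ -2; -3/2; -5/4; -9/8; -17/16; -67/64; -267/256; -533/512; -1065/1024 } R={ -133/128; -33/32; -1; 0 } => -2129/2048
step 14: add R to get RRBBBBBRBRBBBR; options L={ -2; -3/2; -5/4; -9/8; -17/16; -67/64; -267/256; -533/512; -1065/1024 } R={ -2129/2048; -133/128; -33/32; -1; 0 } => -4259/4096

-4259/4096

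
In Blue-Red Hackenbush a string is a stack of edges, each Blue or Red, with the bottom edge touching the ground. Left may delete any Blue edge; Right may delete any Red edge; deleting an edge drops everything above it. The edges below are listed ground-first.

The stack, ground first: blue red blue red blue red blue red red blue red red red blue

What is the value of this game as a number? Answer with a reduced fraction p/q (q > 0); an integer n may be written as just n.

Prefix values for blue red blue red blue red blue red red blue red red red blue via {L|R} + simplicity:
1 of 14 · b · max L 0 · min R +∞ so 1
2 of 14 · br · max L 0 · min R 1 so 1/2
3 of 14 · brb · max L 1/2 · min R 1 so 3/4
4 of 14 · brbr · max L 1/2 · min R 3/4 so 5/8
5 of 14 · brbrb · max L 5/8 · min R 3/4 so 11/16
6 of 14 · brbrbr · max L 5/8 · min R 11/16 so 21/32
7 of 14 · brbrbrb · max L 21/32 · min R 11/16 so 43/64
8 of 14 · brbrbrbr · max L 21/32 · min R 43/64 so 85/128
9 of 14 · brbrbrbrr · max L 21/32 · min R 85/128 so 169/256
10 of 14 · brbrbrbrrb · max L 169/256 · min R 85/128 so 339/512
11 of 14 · brbrbrbrrbr · max L 169/256 · min R 339/512 so 677/1024
12 of 14 · brbrbrbrrbrr · max L 169/256 · min R 677/1024 so 1353/2048
13 of 14 · brbrbrbrrbrrr · max L 169/256 · min R 1353/2048 so 2705/4096
14 of 14 · brbrbrbrrbrrrb · max L 2705/4096 · min R 1353/2048 so 5411/8192

5411/8192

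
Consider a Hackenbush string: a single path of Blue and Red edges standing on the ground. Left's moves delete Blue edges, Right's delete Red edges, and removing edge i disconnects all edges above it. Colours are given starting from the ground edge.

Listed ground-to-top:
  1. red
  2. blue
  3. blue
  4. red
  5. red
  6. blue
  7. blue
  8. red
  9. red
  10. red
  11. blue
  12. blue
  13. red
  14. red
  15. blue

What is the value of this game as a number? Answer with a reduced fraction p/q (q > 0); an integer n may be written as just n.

-6605/16384

Recurse on prefixes of the 15-edge string red blue blue red red blue blue red red red blue blue red red blue:
r: Left {  }, Right { 0 } gives simplest -1
rb: Left { -1 }, Right { 0 } gives simplest -1/2
rbb: Left { -1 -1/2 }, Right { 0 } gives simplest -1/4
rbbr: Left { -1 -1/2 }, Right { -1/4 0 } gives simplest -3/8
rbbrr: Left { -1 -1/2 }, Right { -3/8 -1/4 0 } gives simplest -7/16
rbbrrb: Left { -1 -1/2 -7/16 }, Right { -3/8 -1/4 0 } gives simplest -13/32
rbbrrbb: Left { -1 -1/2 -7/16 -13/32 }, Right { -3/8 -1/4 0 } gives simplest -25/64
rbbrrbbr: Left { -1 -1/2 -7/16 -13/32 }, Right { -25/64 -3/8 -1/4 0 } gives simplest -51/128
rbbrrbbrr: Left { -1 -1/2 -7/16 -13/32 }, Right { -51/128 -25/64 -3/8 -1/4 0 } gives simplest -103/256
rbbrrbbrrr: Left { -1 -1/2 -7/16 -13/32 }, Right { -103/256 -51/128 -25/64 -3/8 -1/4 0 } gives simplest -207/512
rbbrrbbrrrb: Left { -1 -1/2 -7/16 -13/32 -207/512 }, Right { -103/256 -51/128 -25/64 -3/8 -1/4 0 } gives simplest -413/1024
rbbrrbbrrrbb: Left { -1 -1/2 -7/16 -13/32 -207/512 -413/1024 }, Right { -103/256 -51/128 -25/64 -3/8 -1/4 0 } gives simplest -825/2048
rbbrrbbrrrbbr: Left { -1 -1/2 -7/16 -13/32 -207/512 -413/1024 }, Right { -825/2048 -103/256 -51/128 -25/64 -3/8 -1/4 0 } gives simplest -1651/4096
rbbrrbbrrrbbrr: Left { -1 -1/2 -7/16 -13/32 -207/512 -413/1024 }, Right { -1651/4096 -825/2048 -103/256 -51/128 -25/64 -3/8 -1/4 0 } gives simplest -3303/8192
rbbrrbbrrrbbrrb: Left { -1 -1/2 -7/16 -13/32 -207/512 -413/1024 -3303/8192 }, Right { -1651/4096 -825/2048 -103/256 -51/128 -25/64 -3/8 -1/4 0 } gives simplest -6605/16384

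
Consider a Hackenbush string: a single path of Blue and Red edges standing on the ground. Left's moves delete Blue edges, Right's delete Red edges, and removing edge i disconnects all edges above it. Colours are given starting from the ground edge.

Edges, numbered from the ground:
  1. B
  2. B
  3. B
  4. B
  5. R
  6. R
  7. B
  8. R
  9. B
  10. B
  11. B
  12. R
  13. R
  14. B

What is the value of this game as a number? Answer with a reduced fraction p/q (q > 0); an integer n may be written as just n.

3443/1024

value_1 [B]  L=[0]  R=[—]  ⇒ 1
value_2 [BB]  L=[0 1]  R=[—]  ⇒ 2
value_3 [BBB]  L=[0 1 2]  R=[—]  ⇒ 3
value_4 [BBBB]  L=[0 1 2 3]  R=[—]  ⇒ 4
value_5 [BBBBR]  L=[0 1 2 3]  R=[4]  ⇒ 7/2
value_6 [BBBBRR]  L=[0 1 2 3]  R=[7/2 4]  ⇒ 13/4
value_7 [BBBBRRB]  L=[0 1 2 3 13/4]  R=[7/2 4]  ⇒ 27/8
value_8 [BBBBRRBR]  L=[0 1 2 3 13/4]  R=[27/8 7/2 4]  ⇒ 53/16
value_9 [BBBBRRBRB]  L=[0 1 2 3 13/4 53/16]  R=[27/8 7/2 4]  ⇒ 107/32
value_10 [BBBBRRBRBB]  L=[0 1 2 3 13/4 53/16 107/32]  R=[27/8 7/2 4]  ⇒ 215/64
value_11 [BBBBRRBRBBB]  L=[0 1 2 3 13/4 53/16 107/32 215/64]  R=[27/8 7/2 4]  ⇒ 431/128
value_12 [BBBBRRBRBBBR]  L=[0 1 2 3 13/4 53/16 107/32 215/64]  R=[431/128 27/8 7/2 4]  ⇒ 861/256
value_13 [BBBBRRBRBBBRR]  L=[0 1 2 3 13/4 53/16 107/32 215/64]  R=[861/256 431/128 27/8 7/2 4]  ⇒ 1721/512
value_14 [BBBBRRBRBBBRRB]  L=[0 1 2 3 13/4 53/16 107/32 215/64 1721/512]  R=[861/256 431/128 27/8 7/2 4]  ⇒ 3443/1024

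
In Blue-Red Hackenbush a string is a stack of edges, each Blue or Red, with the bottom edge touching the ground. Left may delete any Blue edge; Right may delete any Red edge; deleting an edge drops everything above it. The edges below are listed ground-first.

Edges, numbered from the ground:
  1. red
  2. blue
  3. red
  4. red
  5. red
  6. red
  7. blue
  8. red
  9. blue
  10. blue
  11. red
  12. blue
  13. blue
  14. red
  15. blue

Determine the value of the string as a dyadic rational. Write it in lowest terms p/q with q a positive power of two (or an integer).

-15653/16384

Build v(s[:k]) for k = 1..15, string s = red blue red red red red blue red blue blue red blue blue red blue.
step 1: add red to get r; options L={ ∅ } R={ 0 } gives -1
step 2: add blue to get rb; options L={ -1 } R={ 0 } gives -1/2
step 3: add red to get rbr; options L={ -1 } R={ -1/2, 0 } gives -3/4
step 4: add red to get rbrr; options L={ -1 } R={ -3/4, -1/2, 0 } gives -7/8
step 5: add red to get rbrrr; options L={ -1 } R={ -7/8, -3/4, -1/2, 0 } gives -15/16
step 6: add red to get rbrrrr; options L={ -1 } R={ -15/16, -7/8, -3/4, -1/2, 0 } gives -31/32
step 7: add blue to get rbrrrrb; options L={ -1, -31/32 } R={ -15/16, -7/8, -3/4, -1/2, 0 } gives -61/64
step 8: add red to get rbrrrrbr; options L={ -1, -31/32 } R={ -61/64, -15/16, -7/8, -3/4, -1/2, 0 } gives -123/128
step 9: add blue to get rbrrrrbrb; options L={ -1, -31/32, -123/128 } R={ -61/64, -15/16, -7/8, -3/4, -1/2, 0 } gives -245/256
step 10: add blue to get rbrrrrbrbb; options L={ -1, -31/32, -123/128, -245/256 } R={ -61/64, -15/16, -7/8, -3/4, -1/2, 0 } gives -489/512
step 11: add red to get rbrrrrbrbbr; options L={ -1, -31/32, -123/128, -245/256 } R={ -489/512, -61/64, -15/16, -7/8, -3/4, -1/2, 0 } gives -979/1024
step 12: add blue to get rbrrrrbrbbrb; options L={ -1, -31/32, -123/128, -245/256, -979/1024 } R={ -489/512, -61/64, -15/16, -7/8, -3/4, -1/2, 0 } gives -1957/2048
step 13: add blue to get rbrrrrbrbbrbb; options L={ -1, -31/32, -123/128, -245/256, -979/1024, -1957/2048 } R={ -489/512, -61/64, -15/16, -7/8, -3/4, -1/2, 0 } gives -3913/4096
step 14: add red to get rbrrrrbrbbrbbr; options L={ -1, -31/32, -123/128, -245/256, -979/1024, -1957/2048 } R={ -3913/4096, -489/512, -61/64, -15/16, -7/8, -3/4, -1/2, 0 } gives -7827/8192
step 15: add blue to get rbrrrrbrbbrbbrb; options L={ -1, -31/32, -123/128, -245/256, -979/1024, -1957/2048, -7827/8192 } R={ -3913/4096, -489/512, -61/64, -15/16, -7/8, -3/4, -1/2, 0 } gives -15653/16384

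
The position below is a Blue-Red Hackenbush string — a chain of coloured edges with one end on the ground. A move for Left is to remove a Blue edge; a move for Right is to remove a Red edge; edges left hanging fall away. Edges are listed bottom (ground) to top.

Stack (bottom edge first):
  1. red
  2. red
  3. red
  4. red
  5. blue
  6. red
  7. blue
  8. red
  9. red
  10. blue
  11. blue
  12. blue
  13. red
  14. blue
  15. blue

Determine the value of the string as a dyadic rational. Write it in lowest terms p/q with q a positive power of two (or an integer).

value(r) = { · | 0 } = -1
value(rr) = { · | -1, 0 } = -2
value(rrr) = { · | -2, -1, 0 } = -3
value(rrrr) = { · | -3, -2, -1, 0 } = -4
value(rrrrb) = { -4 | -3, -2, -1, 0 } = -7/2
value(rrrrbr) = { -4 | -7/2, -3, -2, -1, 0 } = -15/4
value(rrrrbrb) = { -4, -15/4 | -7/2, -3, -2, -1, 0 } = -29/8
value(rrrrbrbr) = { -4, -15/4 | -29/8, -7/2, -3, -2, -1, 0 } = -59/16
value(rrrrbrbrr) = { -4, -15/4 | -59/16, -29/8, -7/2, -3, -2, -1, 0 } = -119/32
value(rrrrbrbrrb) = { -4, -15/4, -119/32 | -59/16, -29/8, -7/2, -3, -2, -1, 0 } = -237/64
value(rrrrbrbrrbb) = { -4, -15/4, -119/32, -237/64 | -59/16, -29/8, -7/2, -3, -2, -1, 0 } = -473/128
value(rrrrbrbrrbbb) = { -4, -15/4, -119/32, -237/64, -473/128 | -59/16, -29/8, -7/2, -3, -2, -1, 0 } = -945/256
value(rrrrbrbrrbbbr) = { -4, -15/4, -119/32, -237/64, -473/128 | -945/256, -59/16, -29/8, -7/2, -3, -2, -1, 0 } = -1891/512
value(rrrrbrbrrbbbrb) = { -4, -15/4, -119/32, -237/64, -473/128, -1891/512 | -945/256, -59/16, -29/8, -7/2, -3, -2, -1, 0 } = -3781/1024
value(rrrrbrbrrbbbrbb) = { -4, -15/4, -119/32, -237/64, -473/128, -1891/512, -3781/1024 | -945/256, -59/16, -29/8, -7/2, -3, -2, -1, 0 } = -7561/2048

-7561/2048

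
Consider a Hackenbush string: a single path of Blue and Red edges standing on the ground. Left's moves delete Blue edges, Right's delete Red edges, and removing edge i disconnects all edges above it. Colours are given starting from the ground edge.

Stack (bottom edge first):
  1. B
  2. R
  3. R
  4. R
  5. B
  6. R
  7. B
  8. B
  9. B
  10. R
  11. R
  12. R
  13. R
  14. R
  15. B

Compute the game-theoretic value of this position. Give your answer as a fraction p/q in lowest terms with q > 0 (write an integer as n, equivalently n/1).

2947/16384

Recurse on prefixes of the 15-edge string B R R R B R B B B R R R R R B:
1 of 15 · B · max L 0 · min R +∞ so 1
2 of 15 · BR · max L 0 · min R 1 so 1/2
3 of 15 · BRR · max L 0 · min R 1/2 so 1/4
4 of 15 · BRRR · max L 0 · min R 1/4 so 1/8
5 of 15 · BRRRB · max L 1/8 · min R 1/4 so 3/16
6 of 15 · BRRRBR · max L 1/8 · min R 3/16 so 5/32
7 of 15 · BRRRBRB · max L 5/32 · min R 3/16 so 11/64
8 of 15 · BRRRBRBB · max L 11/64 · min R 3/16 so 23/128
9 of 15 · BRRRBRBBB · max L 23/128 · min R 3/16 so 47/256
10 of 15 · BRRRBRBBBR · max L 23/128 · min R 47/256 so 93/512
11 of 15 · BRRRBRBBBRR · max L 23/128 · min R 93/512 so 185/1024
12 of 15 · BRRRBRBBBRRR · max L 23/128 · min R 185/1024 so 369/2048
13 of 15 · BRRRBRBBBRRRR · max L 23/128 · min R 369/2048 so 737/4096
14 of 15 · BRRRBRBBBRRRRR · max L 23/128 · min R 737/4096 so 1473/8192
15 of 15 · BRRRBRBBBRRRRRB · max L 1473/8192 · min R 737/4096 so 2947/16384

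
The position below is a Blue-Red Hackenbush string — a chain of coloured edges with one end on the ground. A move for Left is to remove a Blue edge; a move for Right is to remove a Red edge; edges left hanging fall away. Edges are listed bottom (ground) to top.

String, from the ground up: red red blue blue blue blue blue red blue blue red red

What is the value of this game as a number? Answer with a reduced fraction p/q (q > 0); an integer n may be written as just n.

-1063/1024

edge 1 of 12 (red): { ∅ | 0 } → -1
edge 2 of 12 (red): { ∅ | -1 0 } → -2
edge 3 of 12 (blue): { -2 | -1 0 } → -3/2
edge 4 of 12 (blue): { -2 -3/2 | -1 0 } → -5/4
edge 5 of 12 (blue): { -2 -3/2 -5/4 | -1 0 } → -9/8
edge 6 of 12 (blue): { -2 -3/2 -5/4 -9/8 | -1 0 } → -17/16
edge 7 of 12 (blue): { -2 -3/2 -5/4 -9/8 -17/16 | -1 0 } → -33/32
edge 8 of 12 (red): { -2 -3/2 -5/4 -9/8 -17/16 | -33/32 -1 0 } → -67/64
edge 9 of 12 (blue): { -2 -3/2 -5/4 -9/8 -17/16 -67/64 | -33/32 -1 0 } → -133/128
edge 10 of 12 (blue): { -2 -3/2 -5/4 -9/8 -17/16 -67/64 -133/128 | -33/32 -1 0 } → -265/256
edge 11 of 12 (red): { -2 -3/2 -5/4 -9/8 -17/16 -67/64 -133/128 | -265/256 -33/32 -1 0 } → -531/512
edge 12 of 12 (red): { -2 -3/2 -5/4 -9/8 -17/16 -67/64 -133/128 | -531/512 -265/256 -33/32 -1 0 } → -1063/1024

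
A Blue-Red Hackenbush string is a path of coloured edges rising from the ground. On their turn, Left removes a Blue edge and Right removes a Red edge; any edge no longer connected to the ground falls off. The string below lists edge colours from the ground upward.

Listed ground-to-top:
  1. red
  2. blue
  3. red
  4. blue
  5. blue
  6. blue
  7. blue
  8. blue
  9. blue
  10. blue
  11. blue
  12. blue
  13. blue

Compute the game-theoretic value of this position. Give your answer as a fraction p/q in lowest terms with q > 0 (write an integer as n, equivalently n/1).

-2049/4096

Prefix values for red blue red blue blue blue blue blue blue blue blue blue blue via {L|R} + simplicity:
1 of 13 · r · max L −∞ · min R 0 — -1
2 of 13 · rb · max L -1 · min R 0 — -1/2
3 of 13 · rbr · max L -1 · min R -1/2 — -3/4
4 of 13 · rbrb · max L -3/4 · min R -1/2 — -5/8
5 of 13 · rbrbb · max L -5/8 · min R -1/2 — -9/16
6 of 13 · rbrbbb · max L -9/16 · min R -1/2 — -17/32
7 of 13 · rbrbbbb · max L -17/32 · min R -1/2 — -33/64
8 of 13 · rbrbbbbb · max L -33/64 · min R -1/2 — -65/128
9 of 13 · rbrbbbbbb · max L -65/128 · min R -1/2 — -129/256
10 of 13 · rbrbbbbbbb · max L -129/256 · min R -1/2 — -257/512
11 of 13 · rbrbbbbbbbb · max L -257/512 · min R -1/2 — -513/1024
12 of 13 · rbrbbbbbbbbb · max L -513/1024 · min R -1/2 — -1025/2048
13 of 13 · rbrbbbbbbbbbb · max L -1025/2048 · min R -1/2 — -2049/4096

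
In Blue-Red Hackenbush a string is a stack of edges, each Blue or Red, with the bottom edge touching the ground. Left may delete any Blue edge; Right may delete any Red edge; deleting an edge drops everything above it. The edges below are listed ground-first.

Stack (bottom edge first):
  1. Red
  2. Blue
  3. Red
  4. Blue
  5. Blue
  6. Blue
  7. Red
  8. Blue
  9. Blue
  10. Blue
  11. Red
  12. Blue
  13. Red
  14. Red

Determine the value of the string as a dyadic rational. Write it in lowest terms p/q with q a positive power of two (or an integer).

value(R) = { · | 0 } = -1
value(RB) = { -1 | 0 } = -1/2
value(RBR) = { -1 | -1/2; 0 } = -3/4
value(RBRB) = { -1; -3/4 | -1/2; 0 } = -5/8
value(RBRBB) = { -1; -3/4; -5/8 | -1/2; 0 } = -9/16
value(RBRBBB) = { -1; -3/4; -5/8; -9/16 | -1/2; 0 } = -17/32
value(RBRBBBR) = { -1; -3/4; -5/8; -9/16 | -17/32; -1/2; 0 } = -35/64
value(RBRBBBRB) = { -1; -3/4; -5/8; -9/16; -35/64 | -17/32; -1/2; 0 } = -69/128
value(RBRBBBRBB) = { -1; -3/4; -5/8; -9/16; -35/64; -69/128 | -17/32; -1/2; 0 } = -137/256
value(RBRBBBRBBB) = { -1; -3/4; -5/8; -9/16; -35/64; -69/128; -137/256 | -17/32; -1/2; 0 } = -273/512
value(RBRBBBRBBBR) = { -1; -3/4; -5/8; -9/16; -35/64; -69/128; -137/256 | -273/512; -17/32; -1/2; 0 } = -547/1024
value(RBRBBBRBBBRB) = { -1; -3/4; -5/8; -9/16; -35/64; -69/128; -137/256; -547/1024 | -273/512; -17/32; -1/2; 0 } = -1093/2048
value(RBRBBBRBBBRBR) = { -1; -3/4; -5/8; -9/16; -35/64; -69/128; -137/256; -547/1024 | -1093/2048; -273/512; -17/32; -1/2; 0 } = -2187/4096
value(RBRBBBRBBBRBRR) = { -1; -3/4; -5/8; -9/16; -35/64; -69/128; -137/256; -547/1024 | -2187/4096; -1093/2048; -273/512; -17/32; -1/2; 0 } = -4375/8192

-4375/8192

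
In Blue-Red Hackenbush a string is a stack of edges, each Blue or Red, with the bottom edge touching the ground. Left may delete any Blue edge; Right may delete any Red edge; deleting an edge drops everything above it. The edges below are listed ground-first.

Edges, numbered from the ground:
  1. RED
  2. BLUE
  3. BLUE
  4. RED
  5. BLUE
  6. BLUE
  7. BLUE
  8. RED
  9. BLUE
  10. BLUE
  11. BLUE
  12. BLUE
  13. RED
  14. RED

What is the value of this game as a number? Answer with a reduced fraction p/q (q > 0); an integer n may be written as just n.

-2183/8192

R: Left { · }, Right { 0 } => simplest -1
RB: Left { -1 }, Right { 0 } => simplest -1/2
RBB: Left { -1 -1/2 }, Right { 0 } => simplest -1/4
RBBR: Left { -1 -1/2 }, Right { -1/4 0 } => simplest -3/8
RBBRB: Left { -1 -1/2 -3/8 }, Right { -1/4 0 } => simplest -5/16
RBBRBB: Left { -1 -1/2 -3/8 -5/16 }, Right { -1/4 0 } => simplest -9/32
RBBRBBB: Left { -1 -1/2 -3/8 -5/16 -9/32 }, Right { -1/4 0 } => simplest -17/64
RBBRBBBR: Left { -1 -1/2 -3/8 -5/16 -9/32 }, Right { -17/64 -1/4 0 } => simplest -35/128
RBBRBBBRB: Left { -1 -1/2 -3/8 -5/16 -9/32 -35/128 }, Right { -17/64 -1/4 0 } => simplest -69/256
RBBRBBBRBB: Left { -1 -1/2 -3/8 -5/16 -9/32 -35/128 -69/256 }, Right { -17/64 -1/4 0 } => simplest -137/512
RBBRBBBRBBB: Left { -1 -1/2 -3/8 -5/16 -9/32 -35/128 -69/256 -137/512 }, Right { -17/64 -1/4 0 } => simplest -273/1024
RBBRBBBRBBBB: Left { -1 -1/2 -3/8 -5/16 -9/32 -35/128 -69/256 -137/512 -273/1024 }, Right { -17/64 -1/4 0 } => simplest -545/2048
RBBRBBBRBBBBR: Left { -1 -1/2 -3/8 -5/16 -9/32 -35/128 -69/256 -137/512 -273/1024 }, Right { -545/2048 -17/64 -1/4 0 } => simplest -1091/4096
RBBRBBBRBBBBRR: Left { -1 -1/2 -3/8 -5/16 -9/32 -35/128 -69/256 -137/512 -273/1024 }, Right { -1091/4096 -545/2048 -17/64 -1/4 0 } => simplest -2183/8192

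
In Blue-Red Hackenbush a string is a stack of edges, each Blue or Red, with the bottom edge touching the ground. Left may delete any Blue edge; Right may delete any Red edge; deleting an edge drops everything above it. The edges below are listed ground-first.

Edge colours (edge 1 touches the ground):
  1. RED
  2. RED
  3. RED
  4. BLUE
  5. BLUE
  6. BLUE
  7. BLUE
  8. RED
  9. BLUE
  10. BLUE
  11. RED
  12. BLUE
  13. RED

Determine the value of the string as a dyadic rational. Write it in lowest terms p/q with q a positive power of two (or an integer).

Prefix values for RED RED RED BLUE BLUE BLUE BLUE RED BLUE BLUE RED BLUE RED via {L|R} + simplicity:
R: Left { ∅ }, Right { 0 } => simplest -1
RR: Left { ∅ }, Right { -1, 0 } => simplest -2
RRR: Left { ∅ }, Right { -2, -1, 0 } => simplest -3
RRRB: Left { -3 }, Right { -2, -1, 0 } => simplest -5/2
RRRBB: Left { -3, -5/2 }, Right { -2, -1, 0 } => simplest -9/4
RRRBBB: Left { -3, -5/2, -9/4 }, Right { -2, -1, 0 } => simplest -17/8
RRRBBBB: Left { -3, -5/2, -9/4, -17/8 }, Right { -2, -1, 0 } => simplest -33/16
RRRBBBBR: Left { -3, -5/2, -9/4, -17/8 }, Right { -33/16, -2, -1, 0 } => simplest -67/32
RRRBBBBRB: Left { -3, -5/2, -9/4, -17/8, -67/32 }, Right { -33/16, -2, -1, 0 } => simplest -133/64
RRRBBBBRBB: Left { -3, -5/2, -9/4, -17/8, -67/32, -133/64 }, Right { -33/16, -2, -1, 0 } => simplest -265/128
RRRBBBBRBBR: Left { -3, -5/2, -9/4, -17/8, -67/32, -133/64 }, Right { -265/128, -33/16, -2, -1, 0 } => simplest -531/256
RRRBBBBRBBRB: Left { -3, -5/2, -9/4, -17/8, -67/32, -133/64, -531/256 }, Right { -265/128, -33/16, -2, -1, 0 } => simplest -1061/512
RRRBBBBRBBRBR: Left { -3, -5/2, -9/4, -17/8, -67/32, -133/64, -531/256 }, Right { -1061/512, -265/128, -33/16, -2, -1, 0 } => simplest -2123/1024

-2123/1024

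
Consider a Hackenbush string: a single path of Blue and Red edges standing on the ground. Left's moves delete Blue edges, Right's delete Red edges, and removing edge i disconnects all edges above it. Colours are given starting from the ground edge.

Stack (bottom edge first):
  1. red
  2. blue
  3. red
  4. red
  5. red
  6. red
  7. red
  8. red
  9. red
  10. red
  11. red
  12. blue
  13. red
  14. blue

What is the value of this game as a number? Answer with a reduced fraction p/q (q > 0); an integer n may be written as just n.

Recurse on prefixes of the 14-edge string red blue red red red red red red red red red blue red blue:
g_1 [r]  L=[(no moves)]  R=[0]  => -1
g_2 [rb]  L=[-1]  R=[0]  => -1/2
g_3 [rbr]  L=[-1]  R=[-1/2, 0]  => -3/4
g_4 [rbrr]  L=[-1]  R=[-3/4, -1/2, 0]  => -7/8
g_5 [rbrrr]  L=[-1]  R=[-7/8, -3/4, -1/2, 0]  => -15/16
g_6 [rbrrrr]  L=[-1]  R=[-15/16, -7/8, -3/4, -1/2, 0]  => -31/32
g_7 [rbrrrrr]  L=[-1]  R=[-31/32, -15/16, -7/8, -3/4, -1/2, 0]  => -63/64
g_8 [rbrrrrrr]  L=[-1]  R=[-63/64, -31/32, -15/16, -7/8, -3/4, -1/2, 0]  => -127/128
g_9 [rbrrrrrrr]  L=[-1]  R=[-127/128, -63/64, -31/32, -15/16, -7/8, -3/4, -1/2, 0]  => -255/256
g_10 [rbrrrrrrrr]  L=[-1]  R=[-255/256, -127/128, -63/64, -31/32, -15/16, -7/8, -3/4, -1/2, 0]  => -511/512
g_11 [rbrrrrrrrrr]  L=[-1]  R=[-511/512, -255/256, -127/128, -63/64, -31/32, -15/16, -7/8, -3/4, -1/2, 0]  => -1023/1024
g_12 [rbrrrrrrrrrb]  L=[-1, -1023/1024]  R=[-511/512, -255/256, -127/128, -63/64, -31/32, -15/16, -7/8, -3/4, -1/2, 0]  => -2045/2048
g_13 [rbrrrrrrrrrbr]  L=[-1, -1023/1024]  R=[-2045/2048, -511/512, -255/256, -127/128, -63/64, -31/32, -15/16, -7/8, -3/4, -1/2, 0]  => -4091/4096
g_14 [rbrrrrrrrrrbrb]  L=[-1, -1023/1024, -4091/4096]  R=[-2045/2048, -511/512, -255/256, -127/128, -63/64, -31/32, -15/16, -7/8, -3/4, -1/2, 0]  => -8181/8192

-8181/8192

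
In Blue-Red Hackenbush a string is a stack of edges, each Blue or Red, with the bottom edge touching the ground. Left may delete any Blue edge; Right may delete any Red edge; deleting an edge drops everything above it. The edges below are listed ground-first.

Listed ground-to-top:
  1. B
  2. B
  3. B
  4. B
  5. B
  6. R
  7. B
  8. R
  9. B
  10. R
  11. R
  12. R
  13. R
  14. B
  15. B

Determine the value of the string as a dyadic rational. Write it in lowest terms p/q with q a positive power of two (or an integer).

Build g(s[:k]) for k = 1..15, string s = B B B B B R B R B R R R R B B.
g(B) = { 0 | — } so 1
g(BB) = { 0 1 | — } so 2
g(BBB) = { 0 1 2 | — } so 3
g(BBBB) = { 0 1 2 3 | — } so 4
g(BBBBB) = { 0 1 2 3 4 | — } so 5
g(BBBBBR) = { 0 1 2 3 4 | 5 } so 9/2
g(BBBBBRB) = { 0 1 2 3 4 9/2 | 5 } so 19/4
g(BBBBBRBR) = { 0 1 2 3 4 9/2 | 19/4 5 } so 37/8
g(BBBBBRBRB) = { 0 1 2 3 4 9/2 37/8 | 19/4 5 } so 75/16
g(BBBBBRBRBR) = { 0 1 2 3 4 9/2 37/8 | 75/16 19/4 5 } so 149/32
g(BBBBBRBRBRR) = { 0 1 2 3 4 9/2 37/8 | 149/32 75/16 19/4 5 } so 297/64
g(BBBBBRBRBRRR) = { 0 1 2 3 4 9/2 37/8 | 297/64 149/32 75/16 19/4 5 } so 593/128
g(BBBBBRBRBRRRR) = { 0 1 2 3 4 9/2 37/8 | 593/128 297/64 149/32 75/16 19/4 5 } so 1185/256
g(BBBBBRBRBRRRRB) = { 0 1 2 3 4 9/2 37/8 1185/256 | 593/128 297/64 149/32 75/16 19/4 5 } so 2371/512
g(BBBBBRBRBRRRRBB) = { 0 1 2 3 4 9/2 37/8 1185/256 2371/512 | 593/128 297/64 149/32 75/16 19/4 5 } so 4743/1024

4743/1024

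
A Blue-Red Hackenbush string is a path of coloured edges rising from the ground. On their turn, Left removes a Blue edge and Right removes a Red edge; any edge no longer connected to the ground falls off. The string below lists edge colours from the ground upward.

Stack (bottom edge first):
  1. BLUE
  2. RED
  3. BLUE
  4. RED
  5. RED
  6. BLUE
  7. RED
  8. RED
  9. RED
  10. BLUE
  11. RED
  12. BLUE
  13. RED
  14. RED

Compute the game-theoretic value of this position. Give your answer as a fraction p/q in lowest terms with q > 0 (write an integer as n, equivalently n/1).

4649/8192

Prefix values for BLUE RED BLUE RED RED BLUE RED RED RED BLUE RED BLUE RED RED via {L|R} + simplicity:
step 1: add BLUE to get B; options L={ 0 } R={ · } ⇒ 1
step 2: add RED to get BR; options L={ 0 } R={ 1 } ⇒ 1/2
step 3: add BLUE to get BRB; options L={ 0, 1/2 } R={ 1 } ⇒ 3/4
step 4: add RED to get BRBR; options L={ 0, 1/2 } R={ 3/4, 1 } ⇒ 5/8
step 5: add RED to get BRBRR; options L={ 0, 1/2 } R={ 5/8, 3/4, 1 } ⇒ 9/16
step 6: add BLUE to get BRBRRB; options L={ 0, 1/2, 9/16 } R={ 5/8, 3/4, 1 } ⇒ 19/32
step 7: add RED to get BRBRRBR; options L={ 0, 1/2, 9/16 } R={ 19/32, 5/8, 3/4, 1 } ⇒ 37/64
step 8: add RED to get BRBRRBRR; options L={ 0, 1/2, 9/16 } R={ 37/64, 19/32, 5/8, 3/4, 1 } ⇒ 73/128
step 9: add RED to get BRBRRBRRR; options L={ 0, 1/2, 9/16 } R={ 73/128, 37/64, 19/32, 5/8, 3/4, 1 } ⇒ 145/256
step 10: add BLUE to get BRBRRBRRRB; options L={ 0, 1/2, 9/16, 145/256 } R={ 73/128, 37/64, 19/32, 5/8, 3/4, 1 } ⇒ 291/512
step 11: add RED to get BRBRRBRRRBR; options L={ 0, 1/2, 9/16, 145/256 } R={ 291/512, 73/128, 37/64, 19/32, 5/8, 3/4, 1 } ⇒ 581/1024
step 12: add BLUE to get BRBRRBRRRBRB; options L={ 0, 1/2, 9/16, 145/256, 581/1024 } R={ 291/512, 73/128, 37/64, 19/32, 5/8, 3/4, 1 } ⇒ 1163/2048
step 13: add RED to get BRBRRBRRRBRBR; options L={ 0, 1/2, 9/16, 145/256, 581/1024 } R={ 1163/2048, 291/512, 73/128, 37/64, 19/32, 5/8, 3/4, 1 } ⇒ 2325/4096
step 14: add RED to get BRBRRBRRRBRBRR; options L={ 0, 1/2, 9/16, 145/256, 581/1024 } R={ 2325/4096, 1163/2048, 291/512, 73/128, 37/64, 19/32, 5/8, 3/4, 1 } ⇒ 4649/8192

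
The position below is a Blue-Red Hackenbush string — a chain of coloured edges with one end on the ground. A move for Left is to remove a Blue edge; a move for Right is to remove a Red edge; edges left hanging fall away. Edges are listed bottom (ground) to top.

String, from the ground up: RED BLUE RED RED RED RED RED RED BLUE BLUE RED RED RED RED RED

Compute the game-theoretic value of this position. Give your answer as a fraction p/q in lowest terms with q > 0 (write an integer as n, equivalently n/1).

Recurse on prefixes of the 15-edge string RED BLUE RED RED RED RED RED RED BLUE BLUE RED RED RED RED RED:
1 of 15 · R · max L −∞ · min R 0 → -1
2 of 15 · RB · max L -1 · min R 0 → -1/2
3 of 15 · RBR · max L -1 · min R -1/2 → -3/4
4 of 15 · RBRR · max L -1 · min R -3/4 → -7/8
5 of 15 · RBRRR · max L -1 · min R -7/8 → -15/16
6 of 15 · RBRRRR · max L -1 · min R -15/16 → -31/32
7 of 15 · RBRRRRR · max L -1 · min R -31/32 → -63/64
8 of 15 · RBRRRRRR · max L -1 · min R -63/64 → -127/128
9 of 15 · RBRRRRRRB · max L -127/128 · min R -63/64 → -253/256
10 of 15 · RBRRRRRRBB · max L -253/256 · min R -63/64 → -505/512
11 of 15 · RBRRRRRRBBR · max L -253/256 · min R -505/512 → -1011/1024
12 of 15 · RBRRRRRRBBRR · max L -253/256 · min R -1011/1024 → -2023/2048
13 of 15 · RBRRRRRRBBRRR · max L -253/256 · min R -2023/2048 → -4047/4096
14 of 15 · RBRRRRRRBBRRRR · max L -253/256 · min R -4047/4096 → -8095/8192
15 of 15 · RBRRRRRRBBRRRRR · max L -253/256 · min R -8095/8192 → -16191/16384

-16191/16384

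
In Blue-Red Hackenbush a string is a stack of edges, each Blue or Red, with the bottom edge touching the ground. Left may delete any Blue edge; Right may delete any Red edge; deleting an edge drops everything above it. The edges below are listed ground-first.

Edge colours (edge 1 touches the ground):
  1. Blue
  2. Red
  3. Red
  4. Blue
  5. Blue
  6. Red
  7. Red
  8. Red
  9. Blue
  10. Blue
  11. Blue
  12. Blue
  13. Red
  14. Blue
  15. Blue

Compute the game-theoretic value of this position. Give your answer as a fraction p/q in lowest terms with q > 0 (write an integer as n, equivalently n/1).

6391/16384

step 1: add Blue to get B; options L={ 0 } R={ — } so 1
step 2: add Red to get BR; options L={ 0 } R={ 1 } so 1/2
step 3: add Red to get BRR; options L={ 0 } R={ 1/2; 1 } so 1/4
step 4: add Blue to get BRRB; options L={ 0; 1/4 } R={ 1/2; 1 } so 3/8
step 5: add Blue to get BRRBB; options L={ 0; 1/4; 3/8 } R={ 1/2; 1 } so 7/16
step 6: add Red to get BRRBBR; options L={ 0; 1/4; 3/8 } R={ 7/16; 1/2; 1 } so 13/32
step 7: add Red to get BRRBBRR; options L={ 0; 1/4; 3/8 } R={ 13/32; 7/16; 1/2; 1 } so 25/64
step 8: add Red to get BRRBBRRR; options L={ 0; 1/4; 3/8 } R={ 25/64; 13/32; 7/16; 1/2; 1 } so 49/128
step 9: add Blue to get BRRBBRRRB; options L={ 0; 1/4; 3/8; 49/128 } R={ 25/64; 13/32; 7/16; 1/2; 1 } so 99/256
step 10: add Blue to get BRRBBRRRBB; options L={ 0; 1/4; 3/8; 49/128; 99/256 } R={ 25/64; 13/32; 7/16; 1/2; 1 } so 199/512
step 11: add Blue to get BRRBBRRRBBB; options L={ 0; 1/4; 3/8; 49/128; 99/256; 199/512 } R={ 25/64; 13/32; 7/16; 1/2; 1 } so 399/1024
step 12: add Blue to get BRRBBRRRBBBB; options L={ 0; 1/4; 3/8; 49/128; 99/256; 199/512; 399/1024 } R={ 25/64; 13/32; 7/16; 1/2; 1 } so 799/2048
step 13: add Red to get BRRBBRRRBBBBR; options L={ 0; 1/4; 3/8; 49/128; 99/256; 199/512; 399/1024 } R={ 799/2048; 25/64; 13/32; 7/16; 1/2; 1 } so 1597/4096
step 14: add Blue to get BRRBBRRRBBBBRB; options L={ 0; 1/4; 3/8; 49/128; 99/256; 199/512; 399/1024; 1597/4096 } R={ 799/2048; 25/64; 13/32; 7/16; 1/2; 1 } so 3195/8192
step 15: add Blue to get BRRBBRRRBBBBRBB; options L={ 0; 1/4; 3/8; 49/128; 99/256; 199/512; 399/1024; 1597/4096; 3195/8192 } R={ 799/2048; 25/64; 13/32; 7/16; 1/2; 1 } so 6391/16384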